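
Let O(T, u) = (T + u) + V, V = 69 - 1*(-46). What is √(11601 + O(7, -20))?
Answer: √11703 ≈ 108.18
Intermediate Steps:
V = 115 (V = 69 + 46 = 115)
O(T, u) = 115 + T + u (O(T, u) = (T + u) + 115 = 115 + T + u)
√(11601 + O(7, -20)) = √(11601 + (115 + 7 - 20)) = √(11601 + 102) = √11703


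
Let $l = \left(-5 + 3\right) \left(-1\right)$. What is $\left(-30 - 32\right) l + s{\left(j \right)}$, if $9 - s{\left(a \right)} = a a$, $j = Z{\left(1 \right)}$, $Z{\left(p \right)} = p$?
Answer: $-116$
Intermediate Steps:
$j = 1$
$s{\left(a \right)} = 9 - a^{2}$ ($s{\left(a \right)} = 9 - a a = 9 - a^{2}$)
$l = 2$ ($l = \left(-2\right) \left(-1\right) = 2$)
$\left(-30 - 32\right) l + s{\left(j \right)} = \left(-30 - 32\right) 2 + \left(9 - 1^{2}\right) = \left(-30 - 32\right) 2 + \left(9 - 1\right) = \left(-62\right) 2 + \left(9 - 1\right) = -124 + 8 = -116$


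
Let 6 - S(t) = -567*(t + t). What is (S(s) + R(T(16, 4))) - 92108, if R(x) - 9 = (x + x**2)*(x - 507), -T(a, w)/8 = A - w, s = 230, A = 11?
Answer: -1565313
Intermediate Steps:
T(a, w) = -88 + 8*w (T(a, w) = -8*(11 - w) = -88 + 8*w)
S(t) = 6 + 1134*t (S(t) = 6 - (-567)*(t + t) = 6 - (-567)*2*t = 6 - (-1134)*t = 6 + 1134*t)
R(x) = 9 + (-507 + x)*(x + x**2) (R(x) = 9 + (x + x**2)*(x - 507) = 9 + (x + x**2)*(-507 + x) = 9 + (-507 + x)*(x + x**2))
(S(s) + R(T(16, 4))) - 92108 = ((6 + 1134*230) + (9 + (-88 + 8*4)**3 - 507*(-88 + 8*4) - 506*(-88 + 8*4)**2)) - 92108 = ((6 + 260820) + (9 + (-88 + 32)**3 - 507*(-88 + 32) - 506*(-88 + 32)**2)) - 92108 = (260826 + (9 + (-56)**3 - 507*(-56) - 506*(-56)**2)) - 92108 = (260826 + (9 - 175616 + 28392 - 506*3136)) - 92108 = (260826 + (9 - 175616 + 28392 - 1586816)) - 92108 = (260826 - 1734031) - 92108 = -1473205 - 92108 = -1565313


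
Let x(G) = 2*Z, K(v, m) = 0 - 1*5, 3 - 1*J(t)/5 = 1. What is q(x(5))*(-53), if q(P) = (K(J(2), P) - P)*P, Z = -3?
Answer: 318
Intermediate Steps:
J(t) = 10 (J(t) = 15 - 5*1 = 15 - 5 = 10)
K(v, m) = -5 (K(v, m) = 0 - 5 = -5)
x(G) = -6 (x(G) = 2*(-3) = -6)
q(P) = P*(-5 - P) (q(P) = (-5 - P)*P = P*(-5 - P))
q(x(5))*(-53) = -1*(-6)*(5 - 6)*(-53) = -1*(-6)*(-1)*(-53) = -6*(-53) = 318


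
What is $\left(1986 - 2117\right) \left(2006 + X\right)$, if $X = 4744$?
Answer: $-884250$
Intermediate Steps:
$\left(1986 - 2117\right) \left(2006 + X\right) = \left(1986 - 2117\right) \left(2006 + 4744\right) = \left(-131\right) 6750 = -884250$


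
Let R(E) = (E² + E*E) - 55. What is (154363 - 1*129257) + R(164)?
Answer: 78843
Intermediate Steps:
R(E) = -55 + 2*E² (R(E) = (E² + E²) - 55 = 2*E² - 55 = -55 + 2*E²)
(154363 - 1*129257) + R(164) = (154363 - 1*129257) + (-55 + 2*164²) = (154363 - 129257) + (-55 + 2*26896) = 25106 + (-55 + 53792) = 25106 + 53737 = 78843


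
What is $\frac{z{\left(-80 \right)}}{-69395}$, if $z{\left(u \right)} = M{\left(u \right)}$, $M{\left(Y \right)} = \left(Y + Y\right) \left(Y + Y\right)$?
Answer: $- \frac{5120}{13879} \approx -0.3689$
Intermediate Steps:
$M{\left(Y \right)} = 4 Y^{2}$ ($M{\left(Y \right)} = 2 Y 2 Y = 4 Y^{2}$)
$z{\left(u \right)} = 4 u^{2}$
$\frac{z{\left(-80 \right)}}{-69395} = \frac{4 \left(-80\right)^{2}}{-69395} = 4 \cdot 6400 \left(- \frac{1}{69395}\right) = 25600 \left(- \frac{1}{69395}\right) = - \frac{5120}{13879}$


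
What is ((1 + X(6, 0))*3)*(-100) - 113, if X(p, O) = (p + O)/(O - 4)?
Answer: 37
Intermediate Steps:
X(p, O) = (O + p)/(-4 + O)
((1 + X(6, 0))*3)*(-100) - 113 = ((1 + (0 + 6)/(-4 + 0))*3)*(-100) - 113 = ((1 + 6/(-4))*3)*(-100) - 113 = ((1 - ¼*6)*3)*(-100) - 113 = ((1 - 3/2)*3)*(-100) - 113 = -½*3*(-100) - 113 = -3/2*(-100) - 113 = 150 - 113 = 37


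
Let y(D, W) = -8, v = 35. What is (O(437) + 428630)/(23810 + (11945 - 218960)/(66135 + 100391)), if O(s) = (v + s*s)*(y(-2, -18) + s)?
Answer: 13716637711996/3964777045 ≈ 3459.6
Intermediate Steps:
O(s) = (-8 + s)*(35 + s²) (O(s) = (35 + s*s)*(-8 + s) = (35 + s²)*(-8 + s) = (-8 + s)*(35 + s²))
(O(437) + 428630)/(23810 + (11945 - 218960)/(66135 + 100391)) = ((-280 + 437³ - 8*437² + 35*437) + 428630)/(23810 + (11945 - 218960)/(66135 + 100391)) = ((-280 + 83453453 - 8*190969 + 15295) + 428630)/(23810 - 207015/166526) = ((-280 + 83453453 - 1527752 + 15295) + 428630)/(23810 - 207015*1/166526) = (81940716 + 428630)/(23810 - 207015/166526) = 82369346/(3964777045/166526) = 82369346*(166526/3964777045) = 13716637711996/3964777045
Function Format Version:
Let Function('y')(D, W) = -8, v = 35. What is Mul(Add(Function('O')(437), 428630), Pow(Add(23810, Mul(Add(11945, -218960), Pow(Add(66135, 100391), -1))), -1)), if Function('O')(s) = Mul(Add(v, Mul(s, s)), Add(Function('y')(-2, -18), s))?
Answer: Rational(13716637711996, 3964777045) ≈ 3459.6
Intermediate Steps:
Function('O')(s) = Mul(Add(-8, s), Add(35, Pow(s, 2))) (Function('O')(s) = Mul(Add(35, Mul(s, s)), Add(-8, s)) = Mul(Add(35, Pow(s, 2)), Add(-8, s)) = Mul(Add(-8, s), Add(35, Pow(s, 2))))
Mul(Add(Function('O')(437), 428630), Pow(Add(23810, Mul(Add(11945, -218960), Pow(Add(66135, 100391), -1))), -1)) = Mul(Add(Add(-280, Pow(437, 3), Mul(-8, Pow(437, 2)), Mul(35, 437)), 428630), Pow(Add(23810, Mul(Add(11945, -218960), Pow(Add(66135, 100391), -1))), -1)) = Mul(Add(Add(-280, 83453453, Mul(-8, 190969), 15295), 428630), Pow(Add(23810, Mul(-207015, Pow(166526, -1))), -1)) = Mul(Add(Add(-280, 83453453, -1527752, 15295), 428630), Pow(Add(23810, Mul(-207015, Rational(1, 166526))), -1)) = Mul(Add(81940716, 428630), Pow(Add(23810, Rational(-207015, 166526)), -1)) = Mul(82369346, Pow(Rational(3964777045, 166526), -1)) = Mul(82369346, Rational(166526, 3964777045)) = Rational(13716637711996, 3964777045)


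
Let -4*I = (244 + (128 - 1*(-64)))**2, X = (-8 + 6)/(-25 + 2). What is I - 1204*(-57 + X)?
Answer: 482984/23 ≈ 20999.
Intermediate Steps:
X = 2/23 (X = -2/(-23) = -2*(-1/23) = 2/23 ≈ 0.086957)
I = -47524 (I = -(244 + (128 - 1*(-64)))**2/4 = -(244 + (128 + 64))**2/4 = -(244 + 192)**2/4 = -1/4*436**2 = -1/4*190096 = -47524)
I - 1204*(-57 + X) = -47524 - 1204*(-57 + 2/23) = -47524 - 1204*(-1309)/23 = -47524 - 1*(-1576036/23) = -47524 + 1576036/23 = 482984/23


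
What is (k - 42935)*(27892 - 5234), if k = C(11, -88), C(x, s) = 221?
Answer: -967813812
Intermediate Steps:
k = 221
(k - 42935)*(27892 - 5234) = (221 - 42935)*(27892 - 5234) = -42714*22658 = -967813812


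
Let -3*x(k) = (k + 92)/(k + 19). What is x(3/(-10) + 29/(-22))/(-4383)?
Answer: 1657/4190148 ≈ 0.00039545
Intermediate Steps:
x(k) = -(92 + k)/(3*(19 + k)) (x(k) = -(k + 92)/(3*(k + 19)) = -(92 + k)/(3*(19 + k)))
x(3/(-10) + 29/(-22))/(-4383) = ((-92 - (3/(-10) + 29/(-22)))/(3*(19 + (3/(-10) + 29/(-22)))))/(-4383) = ((-92 - (3*(-⅒) + 29*(-1/22)))/(3*(19 + (3*(-⅒) + 29*(-1/22)))))*(-1/4383) = ((-92 - (-3/10 - 29/22))/(3*(19 + (-3/10 - 29/22))))*(-1/4383) = ((-92 - 1*(-89/55))/(3*(19 - 89/55)))*(-1/4383) = ((-92 + 89/55)/(3*(956/55)))*(-1/4383) = ((⅓)*(55/956)*(-4971/55))*(-1/4383) = -1657/956*(-1/4383) = 1657/4190148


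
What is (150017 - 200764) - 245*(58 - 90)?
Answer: -42907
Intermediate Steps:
(150017 - 200764) - 245*(58 - 90) = -50747 - 245*(-32) = -50747 + 7840 = -42907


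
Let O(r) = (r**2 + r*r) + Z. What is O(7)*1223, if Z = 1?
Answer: 121077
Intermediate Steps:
O(r) = 1 + 2*r**2 (O(r) = (r**2 + r*r) + 1 = (r**2 + r**2) + 1 = 2*r**2 + 1 = 1 + 2*r**2)
O(7)*1223 = (1 + 2*7**2)*1223 = (1 + 2*49)*1223 = (1 + 98)*1223 = 99*1223 = 121077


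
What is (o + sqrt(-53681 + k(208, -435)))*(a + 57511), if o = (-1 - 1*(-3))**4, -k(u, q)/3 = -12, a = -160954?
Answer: -1655088 - 103443*I*sqrt(53645) ≈ -1.6551e+6 - 2.3959e+7*I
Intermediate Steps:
k(u, q) = 36 (k(u, q) = -3*(-12) = 36)
o = 16 (o = (-1 + 3)**4 = 2**4 = 16)
(o + sqrt(-53681 + k(208, -435)))*(a + 57511) = (16 + sqrt(-53681 + 36))*(-160954 + 57511) = (16 + sqrt(-53645))*(-103443) = (16 + I*sqrt(53645))*(-103443) = -1655088 - 103443*I*sqrt(53645)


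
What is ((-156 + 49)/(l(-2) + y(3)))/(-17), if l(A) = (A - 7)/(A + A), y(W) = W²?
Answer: 428/765 ≈ 0.55948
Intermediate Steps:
l(A) = (-7 + A)/(2*A) (l(A) = (-7 + A)/((2*A)) = (-7 + A)*(1/(2*A)) = (-7 + A)/(2*A))
((-156 + 49)/(l(-2) + y(3)))/(-17) = ((-156 + 49)/((½)*(-7 - 2)/(-2) + 3²))/(-17) = -107/((½)*(-½)*(-9) + 9)*(-1/17) = -107/(9/4 + 9)*(-1/17) = -107/45/4*(-1/17) = -107*4/45*(-1/17) = -428/45*(-1/17) = 428/765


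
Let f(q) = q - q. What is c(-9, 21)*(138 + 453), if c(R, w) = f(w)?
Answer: 0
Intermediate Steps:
f(q) = 0
c(R, w) = 0
c(-9, 21)*(138 + 453) = 0*(138 + 453) = 0*591 = 0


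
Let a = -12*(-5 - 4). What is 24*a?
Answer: 2592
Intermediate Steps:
a = 108 (a = -12*(-9) = 108)
24*a = 24*108 = 2592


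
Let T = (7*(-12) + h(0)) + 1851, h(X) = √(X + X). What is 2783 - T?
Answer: 1016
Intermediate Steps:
h(X) = √2*√X (h(X) = √(2*X) = √2*√X)
T = 1767 (T = (7*(-12) + √2*√0) + 1851 = (-84 + √2*0) + 1851 = (-84 + 0) + 1851 = -84 + 1851 = 1767)
2783 - T = 2783 - 1*1767 = 2783 - 1767 = 1016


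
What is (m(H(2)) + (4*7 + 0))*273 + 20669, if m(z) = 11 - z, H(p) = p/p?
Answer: 31043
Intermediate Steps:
H(p) = 1
(m(H(2)) + (4*7 + 0))*273 + 20669 = ((11 - 1*1) + (4*7 + 0))*273 + 20669 = ((11 - 1) + (28 + 0))*273 + 20669 = (10 + 28)*273 + 20669 = 38*273 + 20669 = 10374 + 20669 = 31043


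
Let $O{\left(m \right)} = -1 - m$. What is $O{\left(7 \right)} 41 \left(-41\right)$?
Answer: $13448$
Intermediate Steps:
$O{\left(7 \right)} 41 \left(-41\right) = \left(-1 - 7\right) 41 \left(-41\right) = \left(-8\right) 41 \left(-41\right) = \left(-328\right) \left(-41\right) = 13448$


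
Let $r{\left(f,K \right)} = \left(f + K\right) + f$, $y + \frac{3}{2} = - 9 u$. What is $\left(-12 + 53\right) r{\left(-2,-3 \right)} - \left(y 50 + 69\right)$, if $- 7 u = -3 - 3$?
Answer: $\frac{733}{7} \approx 104.71$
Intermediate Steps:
$u = \frac{6}{7}$ ($u = - \frac{-3 - 3}{7} = \left(- \frac{1}{7}\right) \left(-6\right) = \frac{6}{7} \approx 0.85714$)
$y = - \frac{129}{14}$ ($y = - \frac{3}{2} - \frac{54}{7} = - \frac{129}{14} \approx -9.2143$)
$r{\left(f,K \right)} = K + 2 f$ ($r{\left(f,K \right)} = \left(K + f\right) + f = K + 2 f$)
$\left(-12 + 53\right) r{\left(-2,-3 \right)} - \left(y 50 + 69\right) = \left(-12 + 53\right) \left(-3 + 2 \left(-2\right)\right) - \left(\left(- \frac{129}{14}\right) 50 + 69\right) = 41 \left(-3 - 4\right) - \left(- \frac{3225}{7} + 69\right) = 41 \left(-7\right) - - \frac{2742}{7} = -287 + \frac{2742}{7} = \frac{733}{7}$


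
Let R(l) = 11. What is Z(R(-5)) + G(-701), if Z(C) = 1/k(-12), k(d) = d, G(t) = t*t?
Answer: 5896811/12 ≈ 4.9140e+5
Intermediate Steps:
G(t) = t²
Z(C) = -1/12 (Z(C) = 1/(-12) = -1/12)
Z(R(-5)) + G(-701) = -1/12 + (-701)² = -1/12 + 491401 = 5896811/12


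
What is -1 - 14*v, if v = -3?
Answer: 41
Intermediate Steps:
-1 - 14*v = -1 - 14*(-3) = -1 + 42 = 41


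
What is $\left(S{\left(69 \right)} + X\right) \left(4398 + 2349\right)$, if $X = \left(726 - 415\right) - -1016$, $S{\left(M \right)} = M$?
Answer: $9418812$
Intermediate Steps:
$X = 1327$ ($X = \left(726 - 415\right) + 1016 = 311 + 1016 = 1327$)
$\left(S{\left(69 \right)} + X\right) \left(4398 + 2349\right) = \left(69 + 1327\right) \left(4398 + 2349\right) = 1396 \cdot 6747 = 9418812$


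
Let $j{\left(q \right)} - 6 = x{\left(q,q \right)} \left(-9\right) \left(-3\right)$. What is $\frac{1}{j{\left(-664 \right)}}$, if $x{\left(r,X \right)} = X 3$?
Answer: $- \frac{1}{53778} \approx -1.8595 \cdot 10^{-5}$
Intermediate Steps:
$x{\left(r,X \right)} = 3 X$
$j{\left(q \right)} = 6 + 81 q$ ($j{\left(q \right)} = 6 + 3 q \left(-9\right) \left(-3\right) = 6 + - 27 q \left(-3\right) = 6 + 81 q$)
$\frac{1}{j{\left(-664 \right)}} = \frac{1}{6 + 81 \left(-664\right)} = \frac{1}{6 - 53784} = \frac{1}{-53778} = - \frac{1}{53778}$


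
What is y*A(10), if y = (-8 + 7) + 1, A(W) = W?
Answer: 0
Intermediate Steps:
y = 0 (y = -1 + 1 = 0)
y*A(10) = 0*10 = 0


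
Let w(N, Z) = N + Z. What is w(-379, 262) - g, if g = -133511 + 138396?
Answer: -5002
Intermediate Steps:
g = 4885
w(-379, 262) - g = (-379 + 262) - 1*4885 = -117 - 4885 = -5002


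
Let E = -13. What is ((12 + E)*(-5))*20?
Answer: 100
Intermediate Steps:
((12 + E)*(-5))*20 = ((12 - 13)*(-5))*20 = -1*(-5)*20 = 5*20 = 100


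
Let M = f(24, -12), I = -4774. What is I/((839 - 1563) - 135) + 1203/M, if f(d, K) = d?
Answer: 382651/6872 ≈ 55.683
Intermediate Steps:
M = 24
I/((839 - 1563) - 135) + 1203/M = -4774/((839 - 1563) - 135) + 1203/24 = -4774/(-724 - 135) + 1203*(1/24) = -4774/(-859) + 401/8 = -4774*(-1/859) + 401/8 = 4774/859 + 401/8 = 382651/6872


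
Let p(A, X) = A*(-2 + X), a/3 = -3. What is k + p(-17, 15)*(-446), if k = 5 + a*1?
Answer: 98562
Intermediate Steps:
a = -9 (a = 3*(-3) = -9)
k = -4 (k = 5 - 9*1 = 5 - 9 = -4)
k + p(-17, 15)*(-446) = -4 - 17*(-2 + 15)*(-446) = -4 - 17*13*(-446) = -4 - 221*(-446) = -4 + 98566 = 98562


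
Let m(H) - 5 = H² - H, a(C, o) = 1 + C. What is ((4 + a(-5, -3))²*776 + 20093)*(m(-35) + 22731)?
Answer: 482151628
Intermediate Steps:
m(H) = 5 + H² - H (m(H) = 5 + (H² - H) = 5 + H² - H)
((4 + a(-5, -3))²*776 + 20093)*(m(-35) + 22731) = ((4 + (1 - 5))²*776 + 20093)*((5 + (-35)² - 1*(-35)) + 22731) = ((4 - 4)²*776 + 20093)*((5 + 1225 + 35) + 22731) = (0²*776 + 20093)*(1265 + 22731) = (0*776 + 20093)*23996 = (0 + 20093)*23996 = 20093*23996 = 482151628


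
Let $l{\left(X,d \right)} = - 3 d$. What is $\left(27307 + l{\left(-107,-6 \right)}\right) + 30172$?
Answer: $57497$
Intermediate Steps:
$\left(27307 + l{\left(-107,-6 \right)}\right) + 30172 = \left(27307 - -18\right) + 30172 = \left(27307 + 18\right) + 30172 = 27325 + 30172 = 57497$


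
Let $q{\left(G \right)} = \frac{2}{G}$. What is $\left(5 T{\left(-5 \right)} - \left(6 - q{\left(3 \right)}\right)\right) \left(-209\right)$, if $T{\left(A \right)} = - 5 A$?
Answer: $- \frac{75031}{3} \approx -25010.0$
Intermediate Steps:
$\left(5 T{\left(-5 \right)} - \left(6 - q{\left(3 \right)}\right)\right) \left(-209\right) = \left(5 \left(\left(-5\right) \left(-5\right)\right) - \left(6 - \frac{2}{3}\right)\right) \left(-209\right) = \left(5 \cdot 25 - \left(6 - 2 \cdot \frac{1}{3}\right)\right) \left(-209\right) = \left(125 - \left(6 - \frac{2}{3}\right)\right) \left(-209\right) = \left(125 - \frac{16}{3}\right) \left(-209\right) = \frac{359}{3} \left(-209\right) = - \frac{75031}{3}$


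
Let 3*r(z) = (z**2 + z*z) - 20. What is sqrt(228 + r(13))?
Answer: sqrt(334) ≈ 18.276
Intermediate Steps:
r(z) = -20/3 + 2*z**2/3 (r(z) = ((z**2 + z*z) - 20)/3 = ((z**2 + z**2) - 20)/3 = (2*z**2 - 20)/3 = (-20 + 2*z**2)/3 = -20/3 + 2*z**2/3)
sqrt(228 + r(13)) = sqrt(228 + (-20/3 + (2/3)*13**2)) = sqrt(228 + (-20/3 + (2/3)*169)) = sqrt(228 + (-20/3 + 338/3)) = sqrt(228 + 106) = sqrt(334)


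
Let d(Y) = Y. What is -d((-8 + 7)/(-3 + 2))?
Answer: -1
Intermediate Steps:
-d((-8 + 7)/(-3 + 2)) = -(-8 + 7)/(-3 + 2) = -(-1)/(-1) = -(-1)*(-1) = -1*1 = -1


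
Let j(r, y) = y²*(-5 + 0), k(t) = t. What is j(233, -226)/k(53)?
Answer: -255380/53 ≈ -4818.5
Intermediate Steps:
j(r, y) = -5*y² (j(r, y) = y²*(-5) = -5*y²)
j(233, -226)/k(53) = -5*(-226)²/53 = -5*51076*(1/53) = -255380*1/53 = -255380/53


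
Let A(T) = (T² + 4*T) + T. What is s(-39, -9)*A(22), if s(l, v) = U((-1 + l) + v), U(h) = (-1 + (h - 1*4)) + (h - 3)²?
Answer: 1574100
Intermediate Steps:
A(T) = T² + 5*T
U(h) = -5 + h + (-3 + h)² (U(h) = (-1 + (h - 4)) + (-3 + h)² = (-1 + (-4 + h)) + (-3 + h)² = (-5 + h) + (-3 + h)² = -5 + h + (-3 + h)²)
s(l, v) = -6 + l + v + (-4 + l + v)² (s(l, v) = -5 + ((-1 + l) + v) + (-3 + ((-1 + l) + v))² = -5 + (-1 + l + v) + (-3 + (-1 + l + v))² = -5 + (-1 + l + v) + (-4 + l + v)² = -6 + l + v + (-4 + l + v)²)
s(-39, -9)*A(22) = (-6 - 39 - 9 + (-4 - 39 - 9)²)*(22*(5 + 22)) = (-6 - 39 - 9 + (-52)²)*(22*27) = (-6 - 39 - 9 + 2704)*594 = 2650*594 = 1574100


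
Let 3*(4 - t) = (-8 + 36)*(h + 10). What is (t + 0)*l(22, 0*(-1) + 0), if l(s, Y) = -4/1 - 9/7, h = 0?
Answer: 9916/21 ≈ 472.19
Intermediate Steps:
l(s, Y) = -37/7 (l(s, Y) = -4*1 - 9*1/7 = -4 - 9/7 = -37/7)
t = -268/3 (t = 4 - (-8 + 36)*(0 + 10)/3 = 4 - 28*10/3 = 4 - 1/3*280 = 4 - 280/3 = -268/3 ≈ -89.333)
(t + 0)*l(22, 0*(-1) + 0) = (-268/3 + 0)*(-37/7) = -268/3*(-37/7) = 9916/21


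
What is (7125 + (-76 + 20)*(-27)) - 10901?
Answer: -2264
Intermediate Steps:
(7125 + (-76 + 20)*(-27)) - 10901 = (7125 - 56*(-27)) - 10901 = (7125 + 1512) - 10901 = 8637 - 10901 = -2264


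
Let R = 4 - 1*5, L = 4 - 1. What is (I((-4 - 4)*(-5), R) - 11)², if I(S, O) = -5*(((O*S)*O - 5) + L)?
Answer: 40401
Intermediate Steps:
L = 3
R = -1 (R = 4 - 5 = -1)
I(S, O) = 10 - 5*S*O² (I(S, O) = -5*(((O*S)*O - 5) + 3) = -5*((S*O² - 5) + 3) = -5*((-5 + S*O²) + 3) = -5*(-2 + S*O²) = 10 - 5*S*O²)
(I((-4 - 4)*(-5), R) - 11)² = ((10 - 5*(-4 - 4)*(-5)*(-1)²) - 11)² = ((10 - 5*(-8*(-5))*1) - 11)² = ((10 - 5*40*1) - 11)² = ((10 - 200) - 11)² = (-190 - 11)² = (-201)² = 40401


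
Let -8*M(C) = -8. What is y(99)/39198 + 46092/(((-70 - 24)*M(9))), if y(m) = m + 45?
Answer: -3203370/6533 ≈ -490.34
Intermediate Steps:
M(C) = 1 (M(C) = -1/8*(-8) = 1)
y(m) = 45 + m
y(99)/39198 + 46092/(((-70 - 24)*M(9))) = (45 + 99)/39198 + 46092/(((-70 - 24)*1)) = 144*(1/39198) + 46092/((-94*1)) = 24/6533 + 46092/(-94) = 24/6533 + 46092*(-1/94) = 24/6533 - 23046/47 = -3203370/6533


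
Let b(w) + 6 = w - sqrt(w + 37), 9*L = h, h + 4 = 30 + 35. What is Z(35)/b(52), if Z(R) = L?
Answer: 2806/18243 + 61*sqrt(89)/18243 ≈ 0.18536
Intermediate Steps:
h = 61 (h = -4 + (30 + 35) = -4 + 65 = 61)
L = 61/9 (L = (1/9)*61 = 61/9 ≈ 6.7778)
Z(R) = 61/9
b(w) = -6 + w - sqrt(37 + w) (b(w) = -6 + (w - sqrt(w + 37)) = -6 + (w - sqrt(37 + w)) = -6 + w - sqrt(37 + w))
Z(35)/b(52) = 61/(9*(-6 + 52 - sqrt(37 + 52))) = 61/(9*(-6 + 52 - sqrt(89))) = 61/(9*(46 - sqrt(89)))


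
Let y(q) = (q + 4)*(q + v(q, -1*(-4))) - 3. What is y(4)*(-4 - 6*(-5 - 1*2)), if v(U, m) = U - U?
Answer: 1102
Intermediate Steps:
v(U, m) = 0
y(q) = -3 + q*(4 + q) (y(q) = (q + 4)*(q + 0) - 3 = (4 + q)*q - 3 = q*(4 + q) - 3 = -3 + q*(4 + q))
y(4)*(-4 - 6*(-5 - 1*2)) = (-3 + 4² + 4*4)*(-4 - 6*(-5 - 1*2)) = (-3 + 16 + 16)*(-4 - 6*(-5 - 2)) = 29*(-4 - 6*(-7)) = 29*(-4 + 42) = 29*38 = 1102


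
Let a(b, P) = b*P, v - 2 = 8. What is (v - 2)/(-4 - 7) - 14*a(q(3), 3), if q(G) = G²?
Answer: -4166/11 ≈ -378.73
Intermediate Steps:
v = 10 (v = 2 + 8 = 10)
a(b, P) = P*b
(v - 2)/(-4 - 7) - 14*a(q(3), 3) = (10 - 2)/(-4 - 7) - 42*3² = 8/(-11) - 42*9 = 8*(-1/11) - 14*27 = -8/11 - 378 = -4166/11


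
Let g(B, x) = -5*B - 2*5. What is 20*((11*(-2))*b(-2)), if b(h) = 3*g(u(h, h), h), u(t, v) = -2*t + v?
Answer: 26400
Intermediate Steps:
u(t, v) = v - 2*t
g(B, x) = -10 - 5*B (g(B, x) = -5*B - 10 = -10 - 5*B)
b(h) = -30 + 15*h (b(h) = 3*(-10 - 5*(h - 2*h)) = 3*(-10 - (-5)*h) = 3*(-10 + 5*h) = -30 + 15*h)
20*((11*(-2))*b(-2)) = 20*((11*(-2))*(-30 + 15*(-2))) = 20*(-22*(-30 - 30)) = 20*(-22*(-60)) = 20*1320 = 26400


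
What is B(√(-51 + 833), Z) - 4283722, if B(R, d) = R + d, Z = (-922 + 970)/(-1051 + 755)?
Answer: -158497720/37 + √782 ≈ -4.2837e+6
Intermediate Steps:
Z = -6/37 (Z = 48/(-296) = 48*(-1/296) = -6/37 ≈ -0.16216)
B(√(-51 + 833), Z) - 4283722 = (√(-51 + 833) - 6/37) - 4283722 = (√782 - 6/37) - 4283722 = (-6/37 + √782) - 4283722 = -158497720/37 + √782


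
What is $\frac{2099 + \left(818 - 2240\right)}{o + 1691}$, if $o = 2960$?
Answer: $\frac{677}{4651} \approx 0.14556$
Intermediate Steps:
$\frac{2099 + \left(818 - 2240\right)}{o + 1691} = \frac{2099 + \left(818 - 2240\right)}{2960 + 1691} = \frac{2099 + \left(818 - 2240\right)}{4651} = \left(2099 - 1422\right) \frac{1}{4651} = 677 \cdot \frac{1}{4651} = \frac{677}{4651}$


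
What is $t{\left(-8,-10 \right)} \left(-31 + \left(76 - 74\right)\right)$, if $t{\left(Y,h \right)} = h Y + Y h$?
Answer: $-4640$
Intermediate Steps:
$t{\left(Y,h \right)} = 2 Y h$ ($t{\left(Y,h \right)} = Y h + Y h = 2 Y h$)
$t{\left(-8,-10 \right)} \left(-31 + \left(76 - 74\right)\right) = 2 \left(-8\right) \left(-10\right) \left(-31 + \left(76 - 74\right)\right) = 160 \left(-31 + \left(76 - 74\right)\right) = 160 \left(-31 + 2\right) = 160 \left(-29\right) = -4640$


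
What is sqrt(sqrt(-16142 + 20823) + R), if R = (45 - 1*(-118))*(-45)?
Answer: sqrt(-7335 + sqrt(4681)) ≈ 85.244*I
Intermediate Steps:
R = -7335 (R = (45 + 118)*(-45) = 163*(-45) = -7335)
sqrt(sqrt(-16142 + 20823) + R) = sqrt(sqrt(-16142 + 20823) - 7335) = sqrt(sqrt(4681) - 7335) = sqrt(-7335 + sqrt(4681))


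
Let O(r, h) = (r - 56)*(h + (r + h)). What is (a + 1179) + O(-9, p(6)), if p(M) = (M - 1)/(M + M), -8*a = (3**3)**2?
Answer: 38849/24 ≈ 1618.7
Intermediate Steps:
a = -729/8 (a = -(3**3)**2/8 = -1/8*27**2 = -1/8*729 = -729/8 ≈ -91.125)
p(M) = (-1 + M)/(2*M) (p(M) = (-1 + M)/((2*M)) = (-1 + M)*(1/(2*M)) = (-1 + M)/(2*M))
O(r, h) = (-56 + r)*(r + 2*h) (O(r, h) = (-56 + r)*(h + (h + r)) = (-56 + r)*(r + 2*h))
(a + 1179) + O(-9, p(6)) = (-729/8 + 1179) + ((-9)**2 - 56*(-1 + 6)/6 - 56*(-9) + 2*((1/2)*(-1 + 6)/6)*(-9)) = 8703/8 + (81 - 56*5/6 + 504 + 2*((1/2)*(1/6)*5)*(-9)) = 8703/8 + (81 - 112*5/12 + 504 + 2*(5/12)*(-9)) = 8703/8 + (81 - 140/3 + 504 - 15/2) = 8703/8 + 3185/6 = 38849/24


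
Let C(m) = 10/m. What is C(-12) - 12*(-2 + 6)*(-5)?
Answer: 1435/6 ≈ 239.17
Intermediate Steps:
C(-12) - 12*(-2 + 6)*(-5) = 10/(-12) - 12*(-2 + 6)*(-5) = 10*(-1/12) - 48*(-5) = -⅚ - 12*(-20) = -⅚ + 240 = 1435/6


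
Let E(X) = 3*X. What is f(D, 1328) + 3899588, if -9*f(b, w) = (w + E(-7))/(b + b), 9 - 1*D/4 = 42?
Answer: 9265422395/2376 ≈ 3.8996e+6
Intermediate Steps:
D = -132 (D = 36 - 4*42 = 36 - 168 = -132)
f(b, w) = -(-21 + w)/(18*b) (f(b, w) = -(w + 3*(-7))/(9*(b + b)) = -(w - 21)/(9*(2*b)) = -(-21 + w)*1/(2*b)/9 = -(-21 + w)/(18*b))
f(D, 1328) + 3899588 = (1/18)*(21 - 1*1328)/(-132) + 3899588 = (1/18)*(-1/132)*(21 - 1328) + 3899588 = (1/18)*(-1/132)*(-1307) + 3899588 = 1307/2376 + 3899588 = 9265422395/2376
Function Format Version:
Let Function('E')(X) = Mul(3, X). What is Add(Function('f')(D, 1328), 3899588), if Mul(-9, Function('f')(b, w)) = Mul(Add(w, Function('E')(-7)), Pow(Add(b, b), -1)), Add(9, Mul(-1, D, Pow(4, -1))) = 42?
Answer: Rational(9265422395, 2376) ≈ 3.8996e+6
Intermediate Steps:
D = -132 (D = Add(36, Mul(-4, 42)) = Add(36, -168) = -132)
Function('f')(b, w) = Mul(Rational(-1, 18), Pow(b, -1), Add(-21, w)) (Function('f')(b, w) = Mul(Rational(-1, 9), Mul(Add(w, Mul(3, -7)), Pow(Add(b, b), -1))) = Mul(Rational(-1, 9), Mul(Add(w, -21), Pow(Mul(2, b), -1))) = Mul(Rational(-1, 9), Mul(Add(-21, w), Mul(Rational(1, 2), Pow(b, -1)))) = Mul(Rational(-1, 9), Mul(Rational(1, 2), Pow(b, -1), Add(-21, w))) = Mul(Rational(-1, 18), Pow(b, -1), Add(-21, w)))
Add(Function('f')(D, 1328), 3899588) = Add(Mul(Rational(1, 18), Pow(-132, -1), Add(21, Mul(-1, 1328))), 3899588) = Add(Mul(Rational(1, 18), Rational(-1, 132), Add(21, -1328)), 3899588) = Add(Mul(Rational(1, 18), Rational(-1, 132), -1307), 3899588) = Add(Rational(1307, 2376), 3899588) = Rational(9265422395, 2376)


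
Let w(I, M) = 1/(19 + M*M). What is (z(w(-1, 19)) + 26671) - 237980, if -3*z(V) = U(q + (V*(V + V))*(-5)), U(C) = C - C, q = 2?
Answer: -211309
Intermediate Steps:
U(C) = 0
w(I, M) = 1/(19 + M²)
z(V) = 0 (z(V) = -⅓*0 = 0)
(z(w(-1, 19)) + 26671) - 237980 = (0 + 26671) - 237980 = 26671 - 237980 = -211309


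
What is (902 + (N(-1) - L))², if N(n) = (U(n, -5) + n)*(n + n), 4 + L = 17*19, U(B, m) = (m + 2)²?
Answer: 321489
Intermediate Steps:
U(B, m) = (2 + m)²
L = 319 (L = -4 + 17*19 = -4 + 323 = 319)
N(n) = 2*n*(9 + n) (N(n) = ((2 - 5)² + n)*(n + n) = ((-3)² + n)*(2*n) = (9 + n)*(2*n) = 2*n*(9 + n))
(902 + (N(-1) - L))² = (902 + (2*(-1)*(9 - 1) - 1*319))² = (902 + (2*(-1)*8 - 319))² = (902 + (-16 - 319))² = (902 - 335)² = 567² = 321489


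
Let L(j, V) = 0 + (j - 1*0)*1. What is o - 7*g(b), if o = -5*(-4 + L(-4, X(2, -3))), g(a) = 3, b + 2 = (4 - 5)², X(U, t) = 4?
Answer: 19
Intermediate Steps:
b = -1 (b = -2 + (4 - 5)² = -2 + (-1)² = -2 + 1 = -1)
L(j, V) = j (L(j, V) = 0 + (j + 0)*1 = 0 + j*1 = 0 + j = j)
o = 40 (o = -5*(-4 - 4) = -5*(-8) = 40)
o - 7*g(b) = 40 - 7*3 = 40 - 21 = 19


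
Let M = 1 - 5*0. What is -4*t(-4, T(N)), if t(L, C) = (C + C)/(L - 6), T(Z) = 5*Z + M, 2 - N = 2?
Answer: ⅘ ≈ 0.80000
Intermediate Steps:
N = 0 (N = 2 - 1*2 = 2 - 2 = 0)
M = 1 (M = 1 + 0 = 1)
T(Z) = 1 + 5*Z (T(Z) = 5*Z + 1 = 1 + 5*Z)
t(L, C) = 2*C/(-6 + L) (t(L, C) = (2*C)/(-6 + L) = 2*C/(-6 + L))
-4*t(-4, T(N)) = -8*(1 + 5*0)/(-6 - 4) = -8*(1 + 0)/(-10) = -8*(-1)/10 = -4*(-⅕) = ⅘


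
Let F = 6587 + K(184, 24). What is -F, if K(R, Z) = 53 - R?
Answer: -6456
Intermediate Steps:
F = 6456 (F = 6587 + (53 - 1*184) = 6587 + (53 - 184) = 6587 - 131 = 6456)
-F = -1*6456 = -6456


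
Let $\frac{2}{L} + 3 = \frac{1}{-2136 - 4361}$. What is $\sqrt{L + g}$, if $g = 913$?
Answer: $\frac{\sqrt{86657543346}}{9746} \approx 30.205$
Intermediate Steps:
$L = - \frac{6497}{9746}$ ($L = \frac{2}{-3 + \frac{1}{-2136 - 4361}} = \frac{2}{-3 + \frac{1}{-6497}} = \frac{2}{-3 - \frac{1}{6497}} = \frac{2}{- \frac{19492}{6497}} = 2 \left(- \frac{6497}{19492}\right) = - \frac{6497}{9746} \approx -0.66663$)
$\sqrt{L + g} = \sqrt{- \frac{6497}{9746} + 913} = \sqrt{\frac{8891601}{9746}} = \frac{\sqrt{86657543346}}{9746}$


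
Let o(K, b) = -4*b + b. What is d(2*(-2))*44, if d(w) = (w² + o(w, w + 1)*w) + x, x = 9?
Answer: -484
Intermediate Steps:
o(K, b) = -3*b
d(w) = 9 + w² + w*(-3 - 3*w) (d(w) = (w² + (-3*(w + 1))*w) + 9 = (w² + (-3*(1 + w))*w) + 9 = (w² + (-3 - 3*w)*w) + 9 = (w² + w*(-3 - 3*w)) + 9 = 9 + w² + w*(-3 - 3*w))
d(2*(-2))*44 = (9 - 6*(-2) - 2*(2*(-2))²)*44 = (9 - 3*(-4) - 2*(-4)²)*44 = (9 + 12 - 2*16)*44 = (9 + 12 - 32)*44 = -11*44 = -484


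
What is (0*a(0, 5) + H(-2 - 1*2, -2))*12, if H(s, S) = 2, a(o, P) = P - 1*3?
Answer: 24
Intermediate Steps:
a(o, P) = -3 + P (a(o, P) = P - 3 = -3 + P)
(0*a(0, 5) + H(-2 - 1*2, -2))*12 = (0*(-3 + 5) + 2)*12 = (0*2 + 2)*12 = (0 + 2)*12 = 2*12 = 24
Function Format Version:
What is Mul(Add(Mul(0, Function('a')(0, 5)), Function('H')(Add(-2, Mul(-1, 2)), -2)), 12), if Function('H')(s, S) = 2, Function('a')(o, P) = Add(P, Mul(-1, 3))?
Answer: 24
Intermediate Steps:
Function('a')(o, P) = Add(-3, P) (Function('a')(o, P) = Add(P, -3) = Add(-3, P))
Mul(Add(Mul(0, Function('a')(0, 5)), Function('H')(Add(-2, Mul(-1, 2)), -2)), 12) = Mul(Add(Mul(0, Add(-3, 5)), 2), 12) = Mul(Add(Mul(0, 2), 2), 12) = Mul(Add(0, 2), 12) = Mul(2, 12) = 24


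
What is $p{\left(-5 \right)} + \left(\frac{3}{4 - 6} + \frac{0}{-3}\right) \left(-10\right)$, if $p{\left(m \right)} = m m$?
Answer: $40$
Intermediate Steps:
$p{\left(m \right)} = m^{2}$
$p{\left(-5 \right)} + \left(\frac{3}{4 - 6} + \frac{0}{-3}\right) \left(-10\right) = \left(-5\right)^{2} + \left(\frac{3}{4 - 6} + \frac{0}{-3}\right) \left(-10\right) = 25 + \left(\frac{3}{4 - 6} + 0 \left(- \frac{1}{3}\right)\right) \left(-10\right) = 25 + \left(\frac{3}{-2} + 0\right) \left(-10\right) = 25 + \left(3 \left(- \frac{1}{2}\right) + 0\right) \left(-10\right) = 25 + \left(- \frac{3}{2} + 0\right) \left(-10\right) = 25 - -15 = 25 + 15 = 40$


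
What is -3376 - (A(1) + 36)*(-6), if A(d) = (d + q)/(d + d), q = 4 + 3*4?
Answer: -3109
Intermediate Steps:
q = 16 (q = 4 + 12 = 16)
A(d) = (16 + d)/(2*d) (A(d) = (d + 16)/(d + d) = (16 + d)/((2*d)) = (16 + d)*(1/(2*d)) = (16 + d)/(2*d))
-3376 - (A(1) + 36)*(-6) = -3376 - ((½)*(16 + 1)/1 + 36)*(-6) = -3376 - ((½)*1*17 + 36)*(-6) = -3376 - (17/2 + 36)*(-6) = -3376 - 89*(-6)/2 = -3376 - 1*(-267) = -3376 + 267 = -3109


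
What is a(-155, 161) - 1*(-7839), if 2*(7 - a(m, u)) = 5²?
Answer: 15667/2 ≈ 7833.5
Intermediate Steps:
a(m, u) = -11/2 (a(m, u) = 7 - ½*5² = 7 - ½*25 = 7 - 25/2 = -11/2)
a(-155, 161) - 1*(-7839) = -11/2 - 1*(-7839) = -11/2 + 7839 = 15667/2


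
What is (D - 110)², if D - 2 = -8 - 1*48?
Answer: 26896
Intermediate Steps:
D = -54 (D = 2 + (-8 - 1*48) = 2 + (-8 - 48) = 2 - 56 = -54)
(D - 110)² = (-54 - 110)² = (-164)² = 26896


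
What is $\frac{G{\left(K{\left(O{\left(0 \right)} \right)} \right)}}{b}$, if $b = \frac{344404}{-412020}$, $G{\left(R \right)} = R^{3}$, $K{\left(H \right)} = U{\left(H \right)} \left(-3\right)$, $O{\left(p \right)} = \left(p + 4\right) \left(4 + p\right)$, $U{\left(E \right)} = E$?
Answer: $\frac{11391528960}{86101} \approx 1.323 \cdot 10^{5}$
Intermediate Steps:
$O{\left(p \right)} = \left(4 + p\right)^{2}$ ($O{\left(p \right)} = \left(4 + p\right) \left(4 + p\right) = \left(4 + p\right)^{2}$)
$K{\left(H \right)} = - 3 H$ ($K{\left(H \right)} = H \left(-3\right) = - 3 H$)
$b = - \frac{86101}{103005}$ ($b = 344404 \left(- \frac{1}{412020}\right) = - \frac{86101}{103005} \approx -0.83589$)
$\frac{G{\left(K{\left(O{\left(0 \right)} \right)} \right)}}{b} = \frac{\left(- 3 \left(4 + 0\right)^{2}\right)^{3}}{- \frac{86101}{103005}} = \left(- 3 \cdot 4^{2}\right)^{3} \left(- \frac{103005}{86101}\right) = \left(\left(-3\right) 16\right)^{3} \left(- \frac{103005}{86101}\right) = \left(-48\right)^{3} \left(- \frac{103005}{86101}\right) = \left(-110592\right) \left(- \frac{103005}{86101}\right) = \frac{11391528960}{86101}$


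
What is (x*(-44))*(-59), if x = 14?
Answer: 36344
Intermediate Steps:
(x*(-44))*(-59) = (14*(-44))*(-59) = -616*(-59) = 36344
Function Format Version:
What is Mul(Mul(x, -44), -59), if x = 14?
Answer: 36344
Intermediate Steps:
Mul(Mul(x, -44), -59) = Mul(Mul(14, -44), -59) = Mul(-616, -59) = 36344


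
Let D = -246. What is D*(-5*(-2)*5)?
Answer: -12300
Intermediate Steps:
D*(-5*(-2)*5) = -246*(-5*(-2))*5 = -2460*5 = -246*50 = -12300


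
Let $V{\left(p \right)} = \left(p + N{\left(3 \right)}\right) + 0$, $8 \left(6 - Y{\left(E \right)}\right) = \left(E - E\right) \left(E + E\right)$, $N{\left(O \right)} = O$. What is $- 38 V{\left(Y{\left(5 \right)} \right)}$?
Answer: $-342$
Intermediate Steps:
$Y{\left(E \right)} = 6$ ($Y{\left(E \right)} = 6 - \frac{\left(E - E\right) \left(E + E\right)}{8} = 6 - \frac{0 \cdot 2 E}{8} = 6 - 0 = 6 + 0 = 6$)
$V{\left(p \right)} = 3 + p$ ($V{\left(p \right)} = \left(p + 3\right) + 0 = \left(3 + p\right) + 0 = 3 + p$)
$- 38 V{\left(Y{\left(5 \right)} \right)} = - 38 \left(3 + 6\right) = \left(-38\right) 9 = -342$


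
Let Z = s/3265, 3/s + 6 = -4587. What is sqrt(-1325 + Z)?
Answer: 68*I*sqrt(7160029399410)/4998715 ≈ 36.401*I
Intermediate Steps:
s = -1/1531 (s = 3/(-6 - 4587) = 3/(-4593) = 3*(-1/4593) = -1/1531 ≈ -0.00065317)
Z = -1/4998715 (Z = -1/1531/3265 = -1/1531*1/3265 = -1/4998715 ≈ -2.0005e-7)
sqrt(-1325 + Z) = sqrt(-1325 - 1/4998715) = sqrt(-6623297376/4998715) = 68*I*sqrt(7160029399410)/4998715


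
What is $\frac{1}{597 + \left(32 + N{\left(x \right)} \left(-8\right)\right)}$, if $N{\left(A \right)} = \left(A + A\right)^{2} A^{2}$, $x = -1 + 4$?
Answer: $- \frac{1}{1963} \approx -0.00050942$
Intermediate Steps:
$x = 3$
$N{\left(A \right)} = 4 A^{4}$ ($N{\left(A \right)} = \left(2 A\right)^{2} A^{2} = 4 A^{2} A^{2} = 4 A^{4}$)
$\frac{1}{597 + \left(32 + N{\left(x \right)} \left(-8\right)\right)} = \frac{1}{597 + \left(32 + 4 \cdot 3^{4} \left(-8\right)\right)} = \frac{1}{597 + \left(32 + 4 \cdot 81 \left(-8\right)\right)} = \frac{1}{597 + \left(32 + 324 \left(-8\right)\right)} = \frac{1}{597 + \left(32 - 2592\right)} = \frac{1}{597 - 2560} = \frac{1}{-1963} = - \frac{1}{1963}$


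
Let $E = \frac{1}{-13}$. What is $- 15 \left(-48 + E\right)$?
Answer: $\frac{9375}{13} \approx 721.15$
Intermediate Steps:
$E = - \frac{1}{13} \approx -0.076923$
$- 15 \left(-48 + E\right) = - 15 \left(-48 - \frac{1}{13}\right) = \left(-15\right) \left(- \frac{625}{13}\right) = \frac{9375}{13}$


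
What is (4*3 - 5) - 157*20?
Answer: -3133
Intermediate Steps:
(4*3 - 5) - 157*20 = (12 - 5) - 3140 = 7 - 3140 = -3133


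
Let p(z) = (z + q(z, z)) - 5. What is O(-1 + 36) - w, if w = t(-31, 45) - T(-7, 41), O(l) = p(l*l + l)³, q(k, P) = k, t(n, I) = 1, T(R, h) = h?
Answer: 15907940915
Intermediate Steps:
p(z) = -5 + 2*z (p(z) = (z + z) - 5 = 2*z - 5 = -5 + 2*z)
O(l) = (-5 + 2*l + 2*l²)³ (O(l) = (-5 + 2*(l*l + l))³ = (-5 + 2*(l² + l))³ = (-5 + 2*(l + l²))³ = (-5 + (2*l + 2*l²))³ = (-5 + 2*l + 2*l²)³)
w = -40 (w = 1 - 1*41 = 1 - 41 = -40)
O(-1 + 36) - w = (-5 + 2*(-1 + 36)*(1 + (-1 + 36)))³ - 1*(-40) = (-5 + 2*35*(1 + 35))³ + 40 = (-5 + 2*35*36)³ + 40 = (-5 + 2520)³ + 40 = 2515³ + 40 = 15907940875 + 40 = 15907940915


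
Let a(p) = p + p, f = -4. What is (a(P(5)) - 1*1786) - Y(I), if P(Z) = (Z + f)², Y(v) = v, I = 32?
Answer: -1816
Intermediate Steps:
P(Z) = (-4 + Z)² (P(Z) = (Z - 4)² = (-4 + Z)²)
a(p) = 2*p
(a(P(5)) - 1*1786) - Y(I) = (2*(-4 + 5)² - 1*1786) - 1*32 = (2*1² - 1786) - 32 = (2*1 - 1786) - 32 = (2 - 1786) - 32 = -1784 - 32 = -1816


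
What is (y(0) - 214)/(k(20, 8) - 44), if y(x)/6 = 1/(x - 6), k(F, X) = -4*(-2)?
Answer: 215/36 ≈ 5.9722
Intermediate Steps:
k(F, X) = 8
y(x) = 6/(-6 + x) (y(x) = 6/(x - 6) = 6/(-6 + x))
(y(0) - 214)/(k(20, 8) - 44) = (6/(-6 + 0) - 214)/(8 - 44) = (6/(-6) - 214)/(-36) = (6*(-⅙) - 214)*(-1/36) = (-1 - 214)*(-1/36) = -215*(-1/36) = 215/36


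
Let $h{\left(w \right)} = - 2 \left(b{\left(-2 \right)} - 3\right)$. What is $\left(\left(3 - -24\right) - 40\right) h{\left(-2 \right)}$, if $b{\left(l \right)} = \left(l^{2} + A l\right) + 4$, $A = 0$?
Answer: $130$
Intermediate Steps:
$b{\left(l \right)} = 4 + l^{2}$ ($b{\left(l \right)} = \left(l^{2} + 0 l\right) + 4 = \left(l^{2} + 0\right) + 4 = l^{2} + 4 = 4 + l^{2}$)
$h{\left(w \right)} = -10$ ($h{\left(w \right)} = - 2 \left(\left(4 + \left(-2\right)^{2}\right) - 3\right) = - 2 \left(\left(4 + 4\right) - 3\right) = - 2 \left(8 - 3\right) = \left(-2\right) 5 = -10$)
$\left(\left(3 - -24\right) - 40\right) h{\left(-2 \right)} = \left(\left(3 - -24\right) - 40\right) \left(-10\right) = \left(\left(3 + 24\right) - 40\right) \left(-10\right) = \left(27 - 40\right) \left(-10\right) = \left(-13\right) \left(-10\right) = 130$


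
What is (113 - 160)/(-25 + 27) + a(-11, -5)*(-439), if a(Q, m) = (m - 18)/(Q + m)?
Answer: -10473/16 ≈ -654.56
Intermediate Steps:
a(Q, m) = (-18 + m)/(Q + m)
(113 - 160)/(-25 + 27) + a(-11, -5)*(-439) = (113 - 160)/(-25 + 27) + ((-18 - 5)/(-11 - 5))*(-439) = -47/2 + (-23/(-16))*(-439) = -47*1/2 - 1/16*(-23)*(-439) = -47/2 + (23/16)*(-439) = -47/2 - 10097/16 = -10473/16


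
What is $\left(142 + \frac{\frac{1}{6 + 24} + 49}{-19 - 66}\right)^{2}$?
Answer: $\frac{130053275641}{6502500} \approx 20001.0$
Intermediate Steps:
$\left(142 + \frac{\frac{1}{6 + 24} + 49}{-19 - 66}\right)^{2} = \left(142 + \frac{\frac{1}{30} + 49}{-85}\right)^{2} = \left(142 + \left(\frac{1}{30} + 49\right) \left(- \frac{1}{85}\right)\right)^{2} = \left(142 + \frac{1471}{30} \left(- \frac{1}{85}\right)\right)^{2} = \left(142 - \frac{1471}{2550}\right)^{2} = \left(\frac{360629}{2550}\right)^{2} = \frac{130053275641}{6502500}$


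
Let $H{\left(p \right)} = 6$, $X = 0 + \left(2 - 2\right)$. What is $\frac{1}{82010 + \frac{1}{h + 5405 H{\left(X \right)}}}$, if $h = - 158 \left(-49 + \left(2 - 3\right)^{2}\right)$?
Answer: $\frac{40014}{3281548141} \approx 1.2194 \cdot 10^{-5}$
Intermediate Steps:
$X = 0$ ($X = 0 + 0 = 0$)
$h = 7584$ ($h = - 158 \left(-49 + \left(-1\right)^{2}\right) = - 158 \left(-49 + 1\right) = \left(-158\right) \left(-48\right) = 7584$)
$\frac{1}{82010 + \frac{1}{h + 5405 H{\left(X \right)}}} = \frac{1}{82010 + \frac{1}{7584 + 5405 \cdot 6}} = \frac{1}{82010 + \frac{1}{7584 + 32430}} = \frac{1}{82010 + \frac{1}{40014}} = \frac{1}{\frac{3281548141}{40014}} = \frac{40014}{3281548141}$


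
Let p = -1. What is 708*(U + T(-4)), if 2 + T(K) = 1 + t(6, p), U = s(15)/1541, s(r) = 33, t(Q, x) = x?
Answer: -2158692/1541 ≈ -1400.8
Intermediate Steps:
U = 33/1541 ≈ 0.021415
T(K) = -2 (T(K) = -2 + (1 - 1) = -2 + 0 = -2)
708*(U + T(-4)) = 708*(33/1541 - 2) = 708*(-3049/1541) = -2158692/1541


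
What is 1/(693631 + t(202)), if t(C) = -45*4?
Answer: 1/693451 ≈ 1.4421e-6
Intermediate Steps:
t(C) = -180
1/(693631 + t(202)) = 1/(693631 - 180) = 1/693451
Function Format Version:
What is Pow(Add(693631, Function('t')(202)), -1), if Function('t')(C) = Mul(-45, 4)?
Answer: Rational(1, 693451) ≈ 1.4421e-6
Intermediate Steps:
Function('t')(C) = -180
Pow(Add(693631, Function('t')(202)), -1) = Pow(Add(693631, -180), -1) = Pow(693451, -1) = Rational(1, 693451)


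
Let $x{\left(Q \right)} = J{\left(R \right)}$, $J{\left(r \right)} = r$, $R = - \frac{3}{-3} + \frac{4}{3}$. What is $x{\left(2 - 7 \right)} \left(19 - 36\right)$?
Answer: $- \frac{119}{3} \approx -39.667$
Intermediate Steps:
$R = \frac{7}{3}$ ($R = \left(-3\right) \left(- \frac{1}{3}\right) + 4 \cdot \frac{1}{3} = 1 + \frac{4}{3} = \frac{7}{3} \approx 2.3333$)
$x{\left(Q \right)} = \frac{7}{3}$
$x{\left(2 - 7 \right)} \left(19 - 36\right) = \frac{7 \left(19 - 36\right)}{3} = \frac{7}{3} \left(-17\right) = - \frac{119}{3}$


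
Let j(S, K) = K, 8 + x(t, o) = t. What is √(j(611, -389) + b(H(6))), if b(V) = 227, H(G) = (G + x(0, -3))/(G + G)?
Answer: 9*I*√2 ≈ 12.728*I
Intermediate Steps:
x(t, o) = -8 + t
H(G) = (-8 + G)/(2*G) (H(G) = (G + (-8 + 0))/(G + G) = (G - 8)/((2*G)) = (-8 + G)*(1/(2*G)) = (-8 + G)/(2*G))
√(j(611, -389) + b(H(6))) = √(-389 + 227) = √(-162) = 9*I*√2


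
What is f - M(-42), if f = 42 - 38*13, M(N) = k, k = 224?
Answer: -676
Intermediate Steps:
M(N) = 224
f = -452 (f = 42 - 494 = -452)
f - M(-42) = -452 - 1*224 = -452 - 224 = -676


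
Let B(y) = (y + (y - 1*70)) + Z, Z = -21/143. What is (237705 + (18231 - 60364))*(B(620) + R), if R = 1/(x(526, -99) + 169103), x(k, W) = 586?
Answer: 32850429346432/143583 ≈ 2.2879e+8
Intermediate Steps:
Z = -21/143 (Z = -21*1/143 = -21/143 ≈ -0.14685)
R = 1/169689 (R = 1/(586 + 169103) = 1/169689 ≈ 5.8931e-6)
B(y) = -10031/143 + 2*y (B(y) = (y + (y - 1*70)) - 21/143 = (y + (y - 70)) - 21/143 = (y + (-70 + y)) - 21/143 = (-70 + 2*y) - 21/143 = -10031/143 + 2*y)
(237705 + (18231 - 60364))*(B(620) + R) = (237705 + (18231 - 60364))*((-10031/143 + 2*620) + 1/169689) = (237705 - 42133)*((-10031/143 + 1240) + 1/169689) = 195572*(167289/143 + 1/169689) = 195572*(2183623328/1866579) = 32850429346432/143583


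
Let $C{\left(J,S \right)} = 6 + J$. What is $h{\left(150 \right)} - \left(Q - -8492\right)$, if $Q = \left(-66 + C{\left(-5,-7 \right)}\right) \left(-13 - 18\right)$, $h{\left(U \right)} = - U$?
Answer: $-10657$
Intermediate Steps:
$Q = 2015$ ($Q = \left(-66 + \left(6 - 5\right)\right) \left(-13 - 18\right) = \left(-66 + 1\right) \left(-31\right) = \left(-65\right) \left(-31\right) = 2015$)
$h{\left(150 \right)} - \left(Q - -8492\right) = \left(-1\right) 150 - \left(2015 - -8492\right) = -150 - \left(2015 + 8492\right) = -150 - 10507 = -10657$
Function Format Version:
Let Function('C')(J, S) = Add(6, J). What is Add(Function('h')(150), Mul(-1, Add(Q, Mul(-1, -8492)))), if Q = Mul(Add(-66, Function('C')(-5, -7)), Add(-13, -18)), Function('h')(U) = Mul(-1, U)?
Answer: -10657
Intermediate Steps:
Q = 2015 (Q = Mul(Add(-66, Add(6, -5)), Add(-13, -18)) = Mul(Add(-66, 1), -31) = Mul(-65, -31) = 2015)
Add(Function('h')(150), Mul(-1, Add(Q, Mul(-1, -8492)))) = Add(Mul(-1, 150), Mul(-1, Add(2015, Mul(-1, -8492)))) = Add(-150, Mul(-1, Add(2015, 8492))) = Add(-150, Mul(-1, 10507)) = Add(-150, -10507) = -10657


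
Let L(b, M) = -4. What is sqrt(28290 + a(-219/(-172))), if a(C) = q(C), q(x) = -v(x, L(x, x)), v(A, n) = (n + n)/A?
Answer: sqrt(1357118034)/219 ≈ 168.22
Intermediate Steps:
v(A, n) = 2*n/A (v(A, n) = (2*n)/A = 2*n/A)
q(x) = 8/x (q(x) = -2*(-4)/x = -(-8)/x = 8/x)
a(C) = 8/C
sqrt(28290 + a(-219/(-172))) = sqrt(28290 + 8/((-219/(-172)))) = sqrt(28290 + 8/((-219*(-1/172)))) = sqrt(28290 + 8/(219/172)) = sqrt(28290 + 8*(172/219)) = sqrt(28290 + 1376/219) = sqrt(6196886/219) = sqrt(1357118034)/219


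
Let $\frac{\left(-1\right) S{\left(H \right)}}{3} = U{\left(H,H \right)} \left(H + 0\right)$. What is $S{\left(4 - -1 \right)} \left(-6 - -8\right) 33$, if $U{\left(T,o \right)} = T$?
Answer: $-4950$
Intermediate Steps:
$S{\left(H \right)} = - 3 H^{2}$ ($S{\left(H \right)} = - 3 H \left(H + 0\right) = - 3 H H = - 3 H^{2}$)
$S{\left(4 - -1 \right)} \left(-6 - -8\right) 33 = - 3 \left(4 - -1\right)^{2} \left(-6 - -8\right) 33 = - 3 \left(4 + 1\right)^{2} \left(-6 + \left(-1 + 9\right)\right) 33 = - 3 \cdot 5^{2} \left(-6 + 8\right) 33 = \left(-3\right) 25 \cdot 2 \cdot 33 = \left(-75\right) 2 \cdot 33 = \left(-150\right) 33 = -4950$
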